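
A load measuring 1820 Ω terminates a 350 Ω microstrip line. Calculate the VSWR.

VSWR ≈ 5.2

Γ = (1820 − 350)/(1820 + 350) = 0.677
VSWR = (1 + 0.677)/(1 − 0.677)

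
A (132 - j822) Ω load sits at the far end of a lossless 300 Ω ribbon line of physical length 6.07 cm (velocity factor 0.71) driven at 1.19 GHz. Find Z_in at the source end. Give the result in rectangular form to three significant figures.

λ = v/f = 0.71·c / 1.19 GHz = 0.179 m
βl = 2π·l/λ = 2π × 0.339 = 122°
tan(βl) = tan(122°) = -1.6
Z_in = Z_0·(Z_L + jZ_0·tanβl)/(Z_0 + jZ_L·tanβl)
     = 300·(132 − j1300)/(-1010 − j211)

Z_in ≈ 39.5 + j378 Ω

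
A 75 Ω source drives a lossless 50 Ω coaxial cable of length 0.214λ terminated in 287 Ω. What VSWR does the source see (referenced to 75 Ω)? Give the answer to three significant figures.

VSWR ≈ 8.37

βl = 2π × 0.214 = 77°
tan(βl) = 4.35
Z_in = Z_0·(Z_L + jZ_0·tanβl)/(Z_0 + jZ_L·tanβl) = 9.16 − j11.1 Ω
Γ_s = (Z_in − Z_s)/(Z_in + Z_s) = (-65.8 − j11.1)/(84.2 − j11.1), |Γ_s| = 0.787
VSWR = (1 + |Γ_s|)/(1 − |Γ_s|)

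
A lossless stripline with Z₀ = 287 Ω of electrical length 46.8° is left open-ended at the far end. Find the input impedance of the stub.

tan(βl) = 1.06
For an open-ended stub, Z_in = −jZ_0·cot(βl) = −jZ_0/tan(βl)

Z_in ≈ −j270 Ω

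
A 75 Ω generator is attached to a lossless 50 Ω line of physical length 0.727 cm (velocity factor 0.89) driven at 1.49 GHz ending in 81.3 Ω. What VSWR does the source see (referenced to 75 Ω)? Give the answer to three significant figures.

λ = v/f = 0.89·c / 1.49 GHz = 0.179 m
βl = 2π·l/λ = 2π × 0.0406 = 14.6°
tan(βl) = 0.261
Z_in = Z_0·(Z_L + jZ_0·tanβl)/(Z_0 + jZ_L·tanβl) = 73.6 − j18.2 Ω
Γ_s = (Z_in − Z_s)/(Z_in + Z_s) = (-1.39 − j18.2)/(149 − j18.2), |Γ_s| = 0.122
VSWR = (1 + |Γ_s|)/(1 − |Γ_s|)

VSWR ≈ 1.28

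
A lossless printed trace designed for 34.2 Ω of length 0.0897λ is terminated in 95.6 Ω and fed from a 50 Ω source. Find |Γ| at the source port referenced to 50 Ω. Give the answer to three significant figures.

|Γ| ≈ 0.443

βl = 2π × 0.0897 = 32.3°
tan(βl) = 0.632
Z_in = Z_0·(Z_L + jZ_0·tanβl)/(Z_0 + jZ_L·tanβl) = 32.5 − j35.7 Ω
Γ_s = (Z_in − Z_s)/(Z_in + Z_s) = (-17.5 − j35.7)/(82.5 − j35.7), |Γ_s| = 0.443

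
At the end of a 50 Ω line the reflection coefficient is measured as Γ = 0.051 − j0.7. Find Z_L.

Z_L ≈ 18.2 − j50.3 Ω

Z_L = Z_0·(1 + Γ)/(1 − Γ) = 50·(1.05 − j0.7)/(0.949 + j0.7)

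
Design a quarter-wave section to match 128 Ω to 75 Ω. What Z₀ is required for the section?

Z_qwt ≈ 98 Ω

Z_qwt = √(Z_0·R_L) = √(75 × 128) = √9600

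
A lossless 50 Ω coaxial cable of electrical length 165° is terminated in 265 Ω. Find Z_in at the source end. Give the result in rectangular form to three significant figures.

Z_in ≈ 94.1 + j120 Ω

tan(βl) = tan(165°) = -0.268
Z_in = Z_0·(Z_L + jZ_0·tanβl)/(Z_0 + jZ_L·tanβl)
     = 50·(265 − j13.4)/(50 − j71)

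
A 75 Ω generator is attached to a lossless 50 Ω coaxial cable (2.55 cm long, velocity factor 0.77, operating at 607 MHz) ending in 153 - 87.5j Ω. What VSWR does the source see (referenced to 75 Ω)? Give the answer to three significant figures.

λ = v/f = 0.77·c / 607 MHz = 0.381 m
βl = 2π·l/λ = 2π × 0.067 = 24.1°
tan(βl) = 0.448
Z_in = Z_0·(Z_L + jZ_0·tanβl)/(Z_0 + jZ_L·tanβl) = 36.3 − j64.4 Ω
Γ_s = (Z_in − Z_s)/(Z_in + Z_s) = (-38.7 − j64.4)/(111 − j64.4), |Γ_s| = 0.584
VSWR = (1 + |Γ_s|)/(1 − |Γ_s|)

VSWR ≈ 3.81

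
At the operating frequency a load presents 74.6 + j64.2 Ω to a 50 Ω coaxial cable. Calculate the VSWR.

Γ = (Z_L − Z_0)/(Z_L + Z_0) = (24.6 + j64.2)/(124.6 + j64.2)
|Γ| = 68.8/140 = 0.49
VSWR = (1 + |Γ|)/(1 − |Γ|) = 1.49/0.51

VSWR ≈ 2.93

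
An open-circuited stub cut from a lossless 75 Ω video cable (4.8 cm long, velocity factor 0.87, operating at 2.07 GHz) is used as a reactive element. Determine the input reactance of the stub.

λ = v/f = 0.87·c / 2.07 GHz = 0.126 m
βl = 2π·l/λ = 2π × 0.381 = 137°
tan(βl) = -0.931
For an open-circuited stub, Z_in = −jZ_0·cot(βl) = −jZ_0/tan(βl)

X_in ≈ 80.6 Ω (inductive)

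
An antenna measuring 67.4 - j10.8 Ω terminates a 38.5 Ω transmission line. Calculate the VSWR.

Γ = (Z_L − Z_0)/(Z_L + Z_0) = (28.9 − j10.8)/(105.9 − j10.8)
|Γ| = 30.9/106 = 0.29
VSWR = (1 + |Γ|)/(1 − |Γ|) = 1.29/0.71

VSWR ≈ 1.82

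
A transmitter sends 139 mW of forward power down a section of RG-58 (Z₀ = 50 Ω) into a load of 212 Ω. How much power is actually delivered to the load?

P_delivered ≈ 85.9 mW

Γ = (212 − 50)/(212 + 50) = 0.618
|Γ|² = 0.382
P_refl = |Γ|²·P_inc = 53.1 mW, P_del = (1 − |Γ|²)·P_inc = 85.9 mW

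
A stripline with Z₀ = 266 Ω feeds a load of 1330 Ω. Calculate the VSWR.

For a purely resistive load, VSWR = R_L/Z_0 or Z_0/R_L (whichever > 1) = 1330/266

VSWR ≈ 5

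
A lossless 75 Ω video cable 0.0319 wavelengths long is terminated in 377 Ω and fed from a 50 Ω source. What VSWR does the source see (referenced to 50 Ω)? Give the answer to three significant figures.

VSWR ≈ 7.38

βl = 2π × 0.0319 = 11.5°
tan(βl) = 0.203
Z_in = Z_0·(Z_L + jZ_0·tanβl)/(Z_0 + jZ_L·tanβl) = 192 − j181 Ω
Γ_s = (Z_in − Z_s)/(Z_in + Z_s) = (142 − j181)/(242 − j181), |Γ_s| = 0.761
VSWR = (1 + |Γ_s|)/(1 − |Γ_s|)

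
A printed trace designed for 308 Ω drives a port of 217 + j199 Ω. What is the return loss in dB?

RL ≈ 8.18 dB

Γ = (-91 + j199)/(525 + j199), |Γ| = 0.39
RL = −20·log₁₀|Γ| = −20·log₁₀(0.39)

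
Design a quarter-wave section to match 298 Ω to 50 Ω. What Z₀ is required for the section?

Z_qwt = √(Z_0·R_L) = √(50 × 298) = √14900

Z_qwt ≈ 122 Ω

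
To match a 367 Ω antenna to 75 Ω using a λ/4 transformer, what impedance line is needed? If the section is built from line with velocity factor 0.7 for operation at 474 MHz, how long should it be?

Z_qwt ≈ 166 Ω; length ≈ 11.1 cm

Z_qwt = √(Z_0·R_L) = √(75 × 367) = √27520
λ = 0.7·c/f = 0.443 m, so l = λ/4 = 0.111 m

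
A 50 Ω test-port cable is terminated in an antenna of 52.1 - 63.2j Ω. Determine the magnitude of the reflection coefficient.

Γ = (Z_L − Z_0)/(Z_L + Z_0) = (2.1 − j63.2)/(102.1 − j63.2)
|Γ| = 63.2/120

|Γ| ≈ 0.527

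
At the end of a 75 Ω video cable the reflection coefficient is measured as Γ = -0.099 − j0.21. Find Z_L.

Z_L = Z_0·(1 + Γ)/(1 − Γ) = 75·(0.901 − j0.21)/(1.1 + j0.21)

Z_L ≈ 56.7 − j25.2 Ω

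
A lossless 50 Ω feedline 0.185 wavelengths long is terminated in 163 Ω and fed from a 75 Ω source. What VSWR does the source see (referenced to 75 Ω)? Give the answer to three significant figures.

βl = 2π × 0.185 = 66.6°
tan(βl) = 2.31
Z_in = Z_0·(Z_L + jZ_0·tanβl)/(Z_0 + jZ_L·tanβl) = 17.9 − j19.3 Ω
Γ_s = (Z_in − Z_s)/(Z_in + Z_s) = (-57.1 − j19.3)/(92.9 − j19.3), |Γ_s| = 0.635
VSWR = (1 + |Γ_s|)/(1 − |Γ_s|)

VSWR ≈ 4.48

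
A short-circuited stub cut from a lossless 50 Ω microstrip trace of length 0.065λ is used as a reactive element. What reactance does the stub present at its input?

X_in ≈ 21.6 Ω (inductive)

βl = 2π × 0.065 = 23.4°
tan(βl) = 0.433
For a short-circuited stub, Z_in = jZ_0·tan(βl)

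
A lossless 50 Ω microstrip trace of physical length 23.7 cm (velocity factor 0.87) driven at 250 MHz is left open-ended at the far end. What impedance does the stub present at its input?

Z_in ≈ −j7.27 Ω

λ = v/f = 0.87·c / 250 MHz = 1.04 m
βl = 2π·l/λ = 2π × 0.227 = 81.7°
tan(βl) = 6.88
For an open-ended stub, Z_in = −jZ_0·cot(βl) = −jZ_0/tan(βl)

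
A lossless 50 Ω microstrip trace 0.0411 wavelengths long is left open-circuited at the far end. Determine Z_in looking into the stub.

Z_in ≈ −j189 Ω

βl = 2π × 0.0411 = 14.8°
tan(βl) = 0.264
For an open-circuited stub, Z_in = −jZ_0·cot(βl) = −jZ_0/tan(βl)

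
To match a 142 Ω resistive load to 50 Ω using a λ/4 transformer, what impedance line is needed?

Z_qwt = √(Z_0·R_L) = √(50 × 142) = √7100

Z_qwt ≈ 84.3 Ω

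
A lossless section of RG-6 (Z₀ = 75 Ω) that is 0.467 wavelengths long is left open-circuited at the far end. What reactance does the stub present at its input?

X_in ≈ 357 Ω (inductive)

βl = 2π × 0.467 = 168°
tan(βl) = -0.21
For an open-circuited stub, Z_in = −jZ_0·cot(βl) = −jZ_0/tan(βl)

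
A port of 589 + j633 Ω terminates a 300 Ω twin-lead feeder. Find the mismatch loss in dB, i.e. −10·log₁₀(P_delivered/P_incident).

mismatch loss ≈ 2.27 dB

Γ = (289 + j633)/(889 + j633), |Γ| = 0.638
|Γ|² = 0.407, so P_del/P_inc = 1 − |Γ|² = 0.593
ML = −10·log₁₀(1 − |Γ|²)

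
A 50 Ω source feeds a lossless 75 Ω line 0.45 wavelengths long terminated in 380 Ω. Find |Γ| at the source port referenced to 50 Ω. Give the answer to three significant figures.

|Γ| ≈ 0.756

βl = 2π × 0.45 = 162°
tan(βl) = -0.325
Z_in = Z_0·(Z_L + jZ_0·tanβl)/(Z_0 + jZ_L·tanβl) = 113 + j162 Ω
Γ_s = (Z_in − Z_s)/(Z_in + Z_s) = (63.2 + j162)/(163 + j162), |Γ_s| = 0.756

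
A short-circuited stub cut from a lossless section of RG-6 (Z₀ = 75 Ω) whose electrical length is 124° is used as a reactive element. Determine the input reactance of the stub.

X_in ≈ -111 Ω (capacitive)

tan(βl) = -1.48
For a short-circuited stub, Z_in = jZ_0·tan(βl)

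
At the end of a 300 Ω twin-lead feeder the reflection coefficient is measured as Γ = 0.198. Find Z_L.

Z_L = Z_0·(1 + Γ)/(1 − Γ) = 300·(1.2)/(0.802)

Z_L ≈ 448 Ω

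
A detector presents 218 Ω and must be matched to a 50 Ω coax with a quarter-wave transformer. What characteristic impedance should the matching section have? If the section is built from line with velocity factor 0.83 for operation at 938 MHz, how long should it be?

Z_qwt ≈ 104 Ω; length ≈ 6.64 cm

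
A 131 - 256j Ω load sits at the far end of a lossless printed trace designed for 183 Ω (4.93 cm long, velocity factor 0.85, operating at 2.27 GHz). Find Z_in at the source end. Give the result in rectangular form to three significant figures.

Z_in ≈ 559 − j387 Ω

λ = v/f = 0.85·c / 2.27 GHz = 0.112 m
βl = 2π·l/λ = 2π × 0.439 = 158°
tan(βl) = tan(158°) = -0.404
Z_in = Z_0·(Z_L + jZ_0·tanβl)/(Z_0 + jZ_L·tanβl)
     = 183·(131 − j330)/(79.5 − j52.9)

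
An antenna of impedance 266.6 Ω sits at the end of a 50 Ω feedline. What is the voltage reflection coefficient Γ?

Γ = (Z_L − Z_0)/(Z_L + Z_0) = (266.6 − 50)/(266.6 + 50) = 216.6/316.6

Γ = 0.684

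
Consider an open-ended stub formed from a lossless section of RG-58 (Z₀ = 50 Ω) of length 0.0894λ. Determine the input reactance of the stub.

βl = 2π × 0.0894 = 32.2°
tan(βl) = 0.629
For an open-ended stub, Z_in = −jZ_0·cot(βl) = −jZ_0/tan(βl)

X_in ≈ -79.4 Ω (capacitive)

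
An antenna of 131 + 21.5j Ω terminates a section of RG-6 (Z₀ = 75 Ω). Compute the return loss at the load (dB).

RL ≈ 10.8 dB

Γ = (56 + j21.5)/(206 + j21.5), |Γ| = 0.29
RL = −20·log₁₀|Γ| = −20·log₁₀(0.29)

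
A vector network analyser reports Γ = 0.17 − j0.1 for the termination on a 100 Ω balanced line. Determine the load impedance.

Z_L = Z_0·(1 + Γ)/(1 − Γ) = 100·(1.17 − j0.1)/(0.83 + j0.1)

Z_L ≈ 138 − j28.6 Ω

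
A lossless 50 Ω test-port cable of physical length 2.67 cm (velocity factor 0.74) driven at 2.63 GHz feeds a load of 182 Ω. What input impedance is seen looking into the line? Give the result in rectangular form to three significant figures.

λ = v/f = 0.74·c / 2.63 GHz = 0.0844 m
βl = 2π·l/λ = 2π × 0.316 = 114°
tan(βl) = tan(114°) = -2.26
Z_in = Z_0·(Z_L + jZ_0·tanβl)/(Z_0 + jZ_L·tanβl)
     = 50·(182 − j113)/(50 − j411)

Z_in ≈ 16.2 + j20.2 Ω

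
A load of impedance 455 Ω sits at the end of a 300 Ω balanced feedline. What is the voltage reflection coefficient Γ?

Γ = (Z_L − Z_0)/(Z_L + Z_0) = (455 − 300)/(455 + 300) = 155/755

Γ = 0.205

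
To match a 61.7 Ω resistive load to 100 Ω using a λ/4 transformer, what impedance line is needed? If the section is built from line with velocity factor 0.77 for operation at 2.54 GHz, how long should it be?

Z_qwt ≈ 78.5 Ω; length ≈ 2.27 cm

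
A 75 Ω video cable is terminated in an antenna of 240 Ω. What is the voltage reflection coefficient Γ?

Γ = 0.524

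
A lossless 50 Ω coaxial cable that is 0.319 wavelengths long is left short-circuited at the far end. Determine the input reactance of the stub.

βl = 2π × 0.319 = 115°
tan(βl) = -2.16
For a short-circuited stub, Z_in = jZ_0·tan(βl)

X_in ≈ -108 Ω (capacitive)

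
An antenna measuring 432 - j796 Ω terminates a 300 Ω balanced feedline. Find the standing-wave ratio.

VSWR ≈ 6.88

Γ = (Z_L − Z_0)/(Z_L + Z_0) = (132 − j796)/(732 − j796)
|Γ| = 807/1080 = 0.746
VSWR = (1 + |Γ|)/(1 − |Γ|) = 1.75/0.254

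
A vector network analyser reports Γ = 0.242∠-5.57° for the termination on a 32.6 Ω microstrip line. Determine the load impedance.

Z_L = Z_0·(1 + Γ)/(1 − Γ) = 32.6·(1.24 − j0.0235)/(0.759 + j0.0235)

Z_L ≈ 53.2 − j2.65 Ω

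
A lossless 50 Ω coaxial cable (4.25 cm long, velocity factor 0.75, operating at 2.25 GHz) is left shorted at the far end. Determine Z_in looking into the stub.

Z_in ≈ −j25.5 Ω

λ = v/f = 0.75·c / 2.25 GHz = 0.1 m
βl = 2π·l/λ = 2π × 0.425 = 153°
tan(βl) = -0.51
For a shorted stub, Z_in = jZ_0·tan(βl)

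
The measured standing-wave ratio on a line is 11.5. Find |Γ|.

|Γ| = (S − 1)/(S + 1) = (11.5 − 1)/(11.5 + 1) = 10.5/12.5

|Γ| ≈ 0.84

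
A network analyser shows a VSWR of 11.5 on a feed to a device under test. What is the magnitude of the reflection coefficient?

|Γ| ≈ 0.84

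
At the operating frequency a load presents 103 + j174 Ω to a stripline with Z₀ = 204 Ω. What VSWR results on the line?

VSWR ≈ 3.65

Γ = (Z_L − Z_0)/(Z_L + Z_0) = (-101 + j174)/(307 + j174)
|Γ| = 201/353 = 0.57
VSWR = (1 + |Γ|)/(1 − |Γ|) = 1.57/0.43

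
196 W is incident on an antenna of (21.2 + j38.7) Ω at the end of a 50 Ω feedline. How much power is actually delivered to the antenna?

P_delivered ≈ 127 W

|Γ| = |(-28.8 + j38.7)/(71.2 + j38.7)| = 0.595
|Γ|² = 0.354
P_refl = |Γ|²·P_inc = 69.5 W, P_del = (1 − |Γ|²)·P_inc = 127 W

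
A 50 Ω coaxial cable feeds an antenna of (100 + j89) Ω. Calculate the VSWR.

Γ = (Z_L − Z_0)/(Z_L + Z_0) = (50 + j89)/(150 + j89)
|Γ| = 102/174 = 0.585
VSWR = (1 + |Γ|)/(1 − |Γ|) = 1.59/0.415

VSWR ≈ 3.82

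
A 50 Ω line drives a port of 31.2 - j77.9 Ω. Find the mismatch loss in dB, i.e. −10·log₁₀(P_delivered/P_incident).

mismatch loss ≈ 3.07 dB

Γ = (-18.8 − j77.9)/(81.2 − j77.9), |Γ| = 0.712
|Γ|² = 0.507, so P_del/P_inc = 1 − |Γ|² = 0.493
ML = −10·log₁₀(1 − |Γ|²)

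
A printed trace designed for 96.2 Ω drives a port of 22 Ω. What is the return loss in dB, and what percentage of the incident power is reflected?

RL ≈ 4.04 dB; 39.4% of incident power reflected

Γ = (22 − 96.2)/(22 + 96.2) = -0.628
RL = −20·log₁₀(0.628) = 4.04 dB
P_refl/P_inc = |Γ|² = 0.394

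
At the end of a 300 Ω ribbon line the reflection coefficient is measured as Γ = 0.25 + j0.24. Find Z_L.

Z_L = Z_0·(1 + Γ)/(1 − Γ) = 300·(1.25 + j0.24)/(0.75 − j0.24)

Z_L ≈ 426 + j232 Ω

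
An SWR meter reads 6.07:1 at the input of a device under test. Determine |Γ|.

|Γ| ≈ 0.717

|Γ| = (S − 1)/(S + 1) = (6.07 − 1)/(6.07 + 1) = 5.07/7.07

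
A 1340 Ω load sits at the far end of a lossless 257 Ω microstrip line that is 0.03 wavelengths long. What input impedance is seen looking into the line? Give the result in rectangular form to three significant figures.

βl = 2π × 0.03 = 10.8°
tan(βl) = tan(10.8°) = 0.191
Z_in = Z_0·(Z_L + jZ_0·tanβl)/(Z_0 + jZ_L·tanβl)
     = 257·(1340 + j49)/(257 + j256)

Z_in ≈ 698 − j645 Ω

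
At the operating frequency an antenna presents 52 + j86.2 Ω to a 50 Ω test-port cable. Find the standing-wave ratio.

Γ = (Z_L − Z_0)/(Z_L + Z_0) = (2 + j86.2)/(102 + j86.2)
|Γ| = 86.2/134 = 0.646
VSWR = (1 + |Γ|)/(1 − |Γ|) = 1.65/0.354

VSWR ≈ 4.64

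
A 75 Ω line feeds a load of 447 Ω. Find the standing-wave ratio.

VSWR ≈ 5.96

Γ = (447 − 75)/(447 + 75) = 0.713
VSWR = (1 + 0.713)/(1 − 0.713)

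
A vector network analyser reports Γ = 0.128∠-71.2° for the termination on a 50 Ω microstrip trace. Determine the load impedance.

Z_L = Z_0·(1 + Γ)/(1 − Γ) = 50·(1.04 − j0.121)/(0.959 + j0.121)

Z_L ≈ 52.7 − j13 Ω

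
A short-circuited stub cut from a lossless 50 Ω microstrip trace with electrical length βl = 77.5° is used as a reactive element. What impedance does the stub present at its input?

tan(βl) = 4.51
For a short-circuited stub, Z_in = jZ_0·tan(βl)

Z_in ≈ +j226 Ω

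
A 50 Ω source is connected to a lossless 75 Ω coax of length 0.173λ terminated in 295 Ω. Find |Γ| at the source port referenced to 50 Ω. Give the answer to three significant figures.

|Γ| ≈ 0.542

βl = 2π × 0.173 = 62.3°
tan(βl) = 1.9
Z_in = Z_0·(Z_L + jZ_0·tanβl)/(Z_0 + jZ_L·tanβl) = 23.9 − j36.2 Ω
Γ_s = (Z_in − Z_s)/(Z_in + Z_s) = (-26.1 − j36.2)/(73.9 − j36.2), |Γ_s| = 0.542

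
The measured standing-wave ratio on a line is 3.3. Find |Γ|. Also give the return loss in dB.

|Γ| = (S − 1)/(S + 1) = (3.3 − 1)/(3.3 + 1) = 2.3/4.3
RL = −20·log₁₀|Γ| = −20·log₁₀(0.535)

|Γ| ≈ 0.535; return loss ≈ 5.43 dB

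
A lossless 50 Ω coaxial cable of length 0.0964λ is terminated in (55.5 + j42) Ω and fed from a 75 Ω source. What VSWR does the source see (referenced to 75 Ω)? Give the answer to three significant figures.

βl = 2π × 0.0964 = 34.7°
tan(βl) = 0.693
Z_in = Z_0·(Z_L + jZ_0·tanβl)/(Z_0 + jZ_L·tanβl) = 107 − j13.9 Ω
Γ_s = (Z_in − Z_s)/(Z_in + Z_s) = (32.2 − j13.9)/(182 − j13.9), |Γ_s| = 0.192
VSWR = (1 + |Γ_s|)/(1 − |Γ_s|)

VSWR ≈ 1.48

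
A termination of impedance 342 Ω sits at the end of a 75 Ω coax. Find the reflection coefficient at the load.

Γ = 0.64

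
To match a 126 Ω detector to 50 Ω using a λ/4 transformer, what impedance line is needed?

Z_qwt = √(Z_0·R_L) = √(50 × 126) = √6300

Z_qwt ≈ 79.4 Ω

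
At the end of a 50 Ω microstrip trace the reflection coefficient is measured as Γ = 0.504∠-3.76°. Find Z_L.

Z_L ≈ 150 − j13.3 Ω

Z_L = Z_0·(1 + Γ)/(1 − Γ) = 50·(1.5 − j0.0331)/(0.497 + j0.0331)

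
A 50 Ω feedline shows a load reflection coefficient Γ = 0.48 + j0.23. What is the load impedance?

Z_L ≈ 111 + j71.1 Ω

Z_L = Z_0·(1 + Γ)/(1 − Γ) = 50·(1.48 + j0.23)/(0.52 − j0.23)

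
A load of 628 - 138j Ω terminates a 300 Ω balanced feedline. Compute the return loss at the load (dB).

RL ≈ 8.42 dB

Γ = (328 − j138)/(928 − j138), |Γ| = 0.379
RL = −20·log₁₀|Γ| = −20·log₁₀(0.379)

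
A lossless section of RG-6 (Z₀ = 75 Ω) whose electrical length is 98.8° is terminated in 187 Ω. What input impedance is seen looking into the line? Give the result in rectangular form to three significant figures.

tan(βl) = tan(98.8°) = -6.46
Z_in = Z_0·(Z_L + jZ_0·tanβl)/(Z_0 + jZ_L·tanβl)
     = 75·(187 − j484)/(75 − j1210)

Z_in ≈ 30.7 + j9.71 Ω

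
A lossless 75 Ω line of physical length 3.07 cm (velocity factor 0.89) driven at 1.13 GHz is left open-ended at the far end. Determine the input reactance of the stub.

λ = v/f = 0.89·c / 1.13 GHz = 0.236 m
βl = 2π·l/λ = 2π × 0.13 = 46.8°
tan(βl) = 1.06
For an open-ended stub, Z_in = −jZ_0·cot(βl) = −jZ_0/tan(βl)

X_in ≈ -70.5 Ω (capacitive)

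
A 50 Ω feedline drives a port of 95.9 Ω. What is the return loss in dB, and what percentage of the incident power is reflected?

Γ = (95.9 − 50)/(95.9 + 50) = 0.315
RL = −20·log₁₀(0.315) = 10 dB
P_refl/P_inc = |Γ|² = 0.099

RL ≈ 10 dB; 9.9% of incident power reflected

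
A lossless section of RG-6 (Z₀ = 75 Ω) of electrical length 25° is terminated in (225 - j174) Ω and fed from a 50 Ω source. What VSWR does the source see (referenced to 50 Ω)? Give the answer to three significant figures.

VSWR ≈ 6.09

tan(βl) = 0.466
Z_in = Z_0·(Z_L + jZ_0·tanβl)/(Z_0 + jZ_L·tanβl) = 43.5 − j96 Ω
Γ_s = (Z_in − Z_s)/(Z_in + Z_s) = (-6.46 − j96)/(93.5 − j96), |Γ_s| = 0.718
VSWR = (1 + |Γ_s|)/(1 − |Γ_s|)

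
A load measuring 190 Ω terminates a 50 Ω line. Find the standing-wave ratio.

VSWR ≈ 3.8

For a purely resistive load, VSWR = R_L/Z_0 or Z_0/R_L (whichever > 1) = 190/50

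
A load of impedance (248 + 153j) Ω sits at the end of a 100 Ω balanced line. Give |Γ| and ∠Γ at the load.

Γ = (Z_L − Z_0)/(Z_L + Z_0) = (148 + j153)/(348 + j153)
|Γ| = 213/380 = 0.56

Γ ≈ 0.56 ∠ 22.2°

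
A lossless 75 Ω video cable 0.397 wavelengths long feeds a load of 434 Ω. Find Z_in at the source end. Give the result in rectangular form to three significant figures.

Z_in ≈ 33.9 + j91.5 Ω

βl = 2π × 0.397 = 143°
tan(βl) = tan(143°) = -0.756
Z_in = Z_0·(Z_L + jZ_0·tanβl)/(Z_0 + jZ_L·tanβl)
     = 75·(434 − j56.7)/(75 − j328)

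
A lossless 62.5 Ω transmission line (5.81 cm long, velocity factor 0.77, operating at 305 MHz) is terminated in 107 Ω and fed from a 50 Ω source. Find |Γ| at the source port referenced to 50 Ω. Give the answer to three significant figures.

λ = v/f = 0.77·c / 305 MHz = 0.757 m
βl = 2π·l/λ = 2π × 0.0767 = 27.6°
tan(βl) = 0.523
Z_in = Z_0·(Z_L + jZ_0·tanβl)/(Z_0 + jZ_L·tanβl) = 75.6 − j35 Ω
Γ_s = (Z_in − Z_s)/(Z_in + Z_s) = (25.6 − j35)/(126 − j35), |Γ_s| = 0.333

|Γ| ≈ 0.333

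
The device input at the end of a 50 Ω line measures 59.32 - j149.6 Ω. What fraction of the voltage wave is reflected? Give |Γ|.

|Γ| ≈ 0.809

Γ = (Z_L − Z_0)/(Z_L + Z_0) = (9.32 − j149.6)/(109.3 − j149.6)
|Γ| = 150/185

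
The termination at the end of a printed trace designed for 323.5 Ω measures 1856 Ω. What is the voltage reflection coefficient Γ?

Γ = (Z_L − Z_0)/(Z_L + Z_0) = (1856 − 323.5)/(1856 + 323.5) = 1532/2180

Γ = 0.703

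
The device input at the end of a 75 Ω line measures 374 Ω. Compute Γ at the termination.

Γ = (Z_L − Z_0)/(Z_L + Z_0) = (374 − 75)/(374 + 75) = 299/449

Γ = 0.666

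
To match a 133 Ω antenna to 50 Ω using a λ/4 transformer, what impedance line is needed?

Z_qwt = √(Z_0·R_L) = √(50 × 133) = √6650

Z_qwt ≈ 81.5 Ω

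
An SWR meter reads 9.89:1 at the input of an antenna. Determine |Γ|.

|Γ| = (S − 1)/(S + 1) = (9.89 − 1)/(9.89 + 1) = 8.89/10.9

|Γ| ≈ 0.816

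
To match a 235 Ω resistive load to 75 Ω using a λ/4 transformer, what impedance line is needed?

Z_qwt ≈ 133 Ω

Z_qwt = √(Z_0·R_L) = √(75 × 235) = √17620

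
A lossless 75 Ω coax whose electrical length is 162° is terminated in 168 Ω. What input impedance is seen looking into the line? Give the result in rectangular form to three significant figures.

Z_in ≈ 121 + j64 Ω

tan(βl) = tan(162°) = -0.325
Z_in = Z_0·(Z_L + jZ_0·tanβl)/(Z_0 + jZ_L·tanβl)
     = 75·(168 − j24.4)/(75 − j54.6)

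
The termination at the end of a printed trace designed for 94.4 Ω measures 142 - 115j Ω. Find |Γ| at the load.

|Γ| ≈ 0.473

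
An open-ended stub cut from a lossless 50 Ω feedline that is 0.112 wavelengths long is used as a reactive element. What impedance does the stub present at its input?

βl = 2π × 0.112 = 40.3°
tan(βl) = 0.849
For an open-ended stub, Z_in = −jZ_0·cot(βl) = −jZ_0/tan(βl)

Z_in ≈ −j58.9 Ω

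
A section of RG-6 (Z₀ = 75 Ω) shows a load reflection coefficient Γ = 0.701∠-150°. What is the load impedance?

Z_L ≈ 14.1 − j19.4 Ω

Z_L = Z_0·(1 + Γ)/(1 − Γ) = 75·(0.393 − j0.35)/(1.61 + j0.35)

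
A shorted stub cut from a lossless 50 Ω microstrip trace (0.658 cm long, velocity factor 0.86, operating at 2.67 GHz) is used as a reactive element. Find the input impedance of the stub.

Z_in ≈ +j22.8 Ω

λ = v/f = 0.86·c / 2.67 GHz = 0.0966 m
βl = 2π·l/λ = 2π × 0.0681 = 24.5°
tan(βl) = 0.456
For a shorted stub, Z_in = jZ_0·tan(βl)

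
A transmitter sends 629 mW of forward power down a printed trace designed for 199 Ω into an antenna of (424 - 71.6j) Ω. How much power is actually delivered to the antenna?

|Γ| = |(225 − j71.6)/(623 − j71.6)| = 0.377
|Γ|² = 0.142
P_refl = |Γ|²·P_inc = 89.2 mW, P_del = (1 − |Γ|²)·P_inc = 540 mW

P_delivered ≈ 540 mW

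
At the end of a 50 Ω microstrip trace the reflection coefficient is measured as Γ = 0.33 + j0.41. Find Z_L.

Z_L = Z_0·(1 + Γ)/(1 − Γ) = 50·(1.33 + j0.41)/(0.67 − j0.41)

Z_L ≈ 58.6 + j66.5 Ω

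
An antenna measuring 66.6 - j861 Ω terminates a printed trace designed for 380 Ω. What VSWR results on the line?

VSWR ≈ 35.1

Γ = (Z_L − Z_0)/(Z_L + Z_0) = (-313.4 − j861)/(446.6 − j861)
|Γ| = 916/970 = 0.945
VSWR = (1 + |Γ|)/(1 − |Γ|) = 1.94/0.0553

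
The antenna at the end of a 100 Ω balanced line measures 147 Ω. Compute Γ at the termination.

Γ = (Z_L − Z_0)/(Z_L + Z_0) = (147 − 100)/(147 + 100) = 47/247

Γ = 0.19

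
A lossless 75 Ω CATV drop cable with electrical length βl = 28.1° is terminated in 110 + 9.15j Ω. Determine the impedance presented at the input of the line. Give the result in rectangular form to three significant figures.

Z_in ≈ 95 − j27 Ω

tan(βl) = tan(28.1°) = 0.534
Z_in = Z_0·(Z_L + jZ_0·tanβl)/(Z_0 + jZ_L·tanβl)
     = 75·(110 + j49.2)/(70.1 + j58.7)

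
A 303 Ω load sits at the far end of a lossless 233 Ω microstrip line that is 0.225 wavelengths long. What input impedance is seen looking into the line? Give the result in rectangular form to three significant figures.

βl = 2π × 0.225 = 81°
tan(βl) = tan(81°) = 6.31
Z_in = Z_0·(Z_L + jZ_0·tanβl)/(Z_0 + jZ_L·tanβl)
     = 233·(303 + j1470)/(233 + j1910)

Z_in ≈ 181 − j14.9 Ω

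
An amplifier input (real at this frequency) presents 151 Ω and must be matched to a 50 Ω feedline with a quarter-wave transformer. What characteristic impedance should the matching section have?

Z_qwt ≈ 86.9 Ω

Z_qwt = √(Z_0·R_L) = √(50 × 151) = √7550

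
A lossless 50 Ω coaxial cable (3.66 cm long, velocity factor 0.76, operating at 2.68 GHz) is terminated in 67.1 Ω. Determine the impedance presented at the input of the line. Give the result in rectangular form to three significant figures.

Z_in ≈ 58.6 + j13.5 Ω

λ = v/f = 0.76·c / 2.68 GHz = 0.0851 m
βl = 2π·l/λ = 2π × 0.43 = 155°
tan(βl) = tan(155°) = -0.469
Z_in = Z_0·(Z_L + jZ_0·tanβl)/(Z_0 + jZ_L·tanβl)
     = 50·(67.1 − j23.4)/(50 − j31.5)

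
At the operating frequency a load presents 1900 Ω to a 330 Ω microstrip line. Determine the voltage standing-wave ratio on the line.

VSWR ≈ 5.76

Γ = (1900 − 330)/(1900 + 330) = 0.704
VSWR = (1 + 0.704)/(1 − 0.704)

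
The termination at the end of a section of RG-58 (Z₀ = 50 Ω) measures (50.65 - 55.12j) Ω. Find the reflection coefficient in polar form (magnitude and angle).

Γ ≈ 0.48 ∠ -60.6°

Γ = (Z_L − Z_0)/(Z_L + Z_0) = (0.65 − j55.12)/(100.7 − j55.12)
|Γ| = 55.1/115 = 0.48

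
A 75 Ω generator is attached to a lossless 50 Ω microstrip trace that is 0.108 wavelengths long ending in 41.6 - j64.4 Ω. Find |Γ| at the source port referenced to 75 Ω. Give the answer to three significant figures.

|Γ| ≈ 0.682

βl = 2π × 0.108 = 38.9°
tan(βl) = 0.806
Z_in = Z_0·(Z_L + jZ_0·tanβl)/(Z_0 + jZ_L·tanβl) = 14.9 − j16.7 Ω
Γ_s = (Z_in − Z_s)/(Z_in + Z_s) = (-60.1 − j16.7)/(89.9 − j16.7), |Γ_s| = 0.682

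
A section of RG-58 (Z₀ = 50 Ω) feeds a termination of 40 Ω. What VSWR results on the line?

VSWR ≈ 1.25

For a purely resistive load, VSWR = R_L/Z_0 or Z_0/R_L (whichever > 1) = 50/40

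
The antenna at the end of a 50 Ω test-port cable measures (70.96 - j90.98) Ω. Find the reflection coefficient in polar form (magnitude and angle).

Γ ≈ 0.617 ∠ -40.1°

Γ = (Z_L − Z_0)/(Z_L + Z_0) = (20.96 − j90.98)/(121 − j90.98)
|Γ| = 93.4/151 = 0.617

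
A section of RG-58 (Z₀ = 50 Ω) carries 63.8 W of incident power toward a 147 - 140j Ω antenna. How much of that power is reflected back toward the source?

P_reflected ≈ 31.7 W

|Γ| = |(97 − j140)/(197 − j140)| = 0.705
|Γ|² = 0.497
P_refl = |Γ|²·P_inc = 31.7 W, P_del = (1 − |Γ|²)·P_inc = 32.1 W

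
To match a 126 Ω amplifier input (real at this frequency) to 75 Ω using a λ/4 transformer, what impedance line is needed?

Z_qwt ≈ 97.2 Ω

Z_qwt = √(Z_0·R_L) = √(75 × 126) = √9450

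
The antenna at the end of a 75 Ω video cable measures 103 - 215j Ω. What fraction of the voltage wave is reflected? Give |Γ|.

|Γ| ≈ 0.777

Γ = (Z_L − Z_0)/(Z_L + Z_0) = (28 − j215)/(178 − j215)
|Γ| = 217/279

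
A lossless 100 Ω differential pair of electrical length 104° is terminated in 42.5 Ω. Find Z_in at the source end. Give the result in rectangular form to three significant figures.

tan(βl) = tan(104°) = -4.01
Z_in = Z_0·(Z_L + jZ_0·tanβl)/(Z_0 + jZ_L·tanβl)
     = 100·(42.5 − j401)/(100 − j170)

Z_in ≈ 186 − j84.1 Ω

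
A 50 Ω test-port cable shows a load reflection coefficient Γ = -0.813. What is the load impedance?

Z_L = Z_0·(1 + Γ)/(1 − Γ) = 50·(0.187)/(1.81)

Z_L ≈ 5.16 Ω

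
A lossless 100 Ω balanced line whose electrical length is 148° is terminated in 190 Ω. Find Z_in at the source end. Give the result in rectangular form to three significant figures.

Z_in ≈ 110 + j67.7 Ω

tan(βl) = tan(148°) = -0.625
Z_in = Z_0·(Z_L + jZ_0·tanβl)/(Z_0 + jZ_L·tanβl)
     = 100·(190 − j62.5)/(100 − j119)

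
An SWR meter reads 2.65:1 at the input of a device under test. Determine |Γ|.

|Γ| = (S − 1)/(S + 1) = (2.65 − 1)/(2.65 + 1) = 1.65/3.65

|Γ| ≈ 0.452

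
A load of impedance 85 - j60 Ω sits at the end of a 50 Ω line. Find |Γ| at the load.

|Γ| ≈ 0.47

Γ = (Z_L − Z_0)/(Z_L + Z_0) = (35 − j60)/(135 − j60)
|Γ| = 69.5/148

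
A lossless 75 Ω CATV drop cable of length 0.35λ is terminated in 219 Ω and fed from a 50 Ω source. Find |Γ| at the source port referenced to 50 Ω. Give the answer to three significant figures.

βl = 2π × 0.35 = 126°
tan(βl) = -1.38
Z_in = Z_0·(Z_L + jZ_0·tanβl)/(Z_0 + jZ_L·tanβl) = 37 + j45.3 Ω
Γ_s = (Z_in − Z_s)/(Z_in + Z_s) = (-13 + j45.3)/(87 + j45.3), |Γ_s| = 0.481

|Γ| ≈ 0.481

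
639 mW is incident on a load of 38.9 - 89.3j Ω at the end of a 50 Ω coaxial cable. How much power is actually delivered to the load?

|Γ| = |(-11.1 − j89.3)/(88.9 − j89.3)| = 0.714
|Γ|² = 0.51
P_refl = |Γ|²·P_inc = 326 mW, P_del = (1 − |Γ|²)·P_inc = 313 mW

P_delivered ≈ 313 mW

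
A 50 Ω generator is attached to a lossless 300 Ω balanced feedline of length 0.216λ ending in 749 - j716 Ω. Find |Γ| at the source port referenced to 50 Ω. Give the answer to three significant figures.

βl = 2π × 0.216 = 77.8°
tan(βl) = 4.61
Z_in = Z_0·(Z_L + jZ_0·tanβl)/(Z_0 + jZ_L·tanβl) = 60.3 − j2.23 Ω
Γ_s = (Z_in − Z_s)/(Z_in + Z_s) = (10.3 − j2.23)/(110 − j2.23), |Γ_s| = 0.0953

|Γ| ≈ 0.0953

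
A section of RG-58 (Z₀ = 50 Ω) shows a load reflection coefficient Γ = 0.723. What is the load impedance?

Z_L = Z_0·(1 + Γ)/(1 − Γ) = 50·(1.72)/(0.277)

Z_L ≈ 311 Ω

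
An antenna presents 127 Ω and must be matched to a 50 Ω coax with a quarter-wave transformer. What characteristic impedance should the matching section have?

Z_qwt = √(Z_0·R_L) = √(50 × 127) = √6350

Z_qwt ≈ 79.7 Ω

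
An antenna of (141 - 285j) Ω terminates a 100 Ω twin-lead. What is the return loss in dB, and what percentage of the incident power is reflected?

Γ = (41 − j285)/(241 − j285), |Γ| = 0.771
RL = −20·log₁₀(0.771) = 2.25 dB
P_refl/P_inc = |Γ|² = 0.595

RL ≈ 2.25 dB; 59.5% of incident power reflected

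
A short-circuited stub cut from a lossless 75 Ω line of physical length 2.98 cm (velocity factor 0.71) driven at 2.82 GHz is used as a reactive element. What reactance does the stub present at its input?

X_in ≈ -58.5 Ω (capacitive)

λ = v/f = 0.71·c / 2.82 GHz = 0.0755 m
βl = 2π·l/λ = 2π × 0.395 = 142°
tan(βl) = -0.78
For a short-circuited stub, Z_in = jZ_0·tan(βl)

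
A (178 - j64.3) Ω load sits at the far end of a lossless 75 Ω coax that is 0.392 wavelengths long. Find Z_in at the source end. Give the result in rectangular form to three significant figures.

Z_in ≈ 78.2 + j80.4 Ω

βl = 2π × 0.392 = 141°
tan(βl) = tan(141°) = -0.806
Z_in = Z_0·(Z_L + jZ_0·tanβl)/(Z_0 + jZ_L·tanβl)
     = 75·(178 − j125)/(23.2 − j144)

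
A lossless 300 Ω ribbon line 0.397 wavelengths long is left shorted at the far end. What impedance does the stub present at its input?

Z_in ≈ −j227 Ω

βl = 2π × 0.397 = 143°
tan(βl) = -0.756
For a shorted stub, Z_in = jZ_0·tan(βl)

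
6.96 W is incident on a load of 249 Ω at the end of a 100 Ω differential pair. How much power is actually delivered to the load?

P_delivered ≈ 5.69 W

Γ = (249 − 100)/(249 + 100) = 0.427
|Γ|² = 0.182
P_refl = |Γ|²·P_inc = 1.27 W, P_del = (1 − |Γ|²)·P_inc = 5.69 W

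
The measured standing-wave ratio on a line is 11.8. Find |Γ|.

|Γ| ≈ 0.844

|Γ| = (S − 1)/(S + 1) = (11.8 − 1)/(11.8 + 1) = 10.8/12.8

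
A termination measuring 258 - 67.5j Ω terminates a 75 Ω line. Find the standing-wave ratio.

VSWR ≈ 3.7

Γ = (Z_L − Z_0)/(Z_L + Z_0) = (183 − j67.5)/(333 − j67.5)
|Γ| = 195/340 = 0.574
VSWR = (1 + |Γ|)/(1 − |Γ|) = 1.57/0.426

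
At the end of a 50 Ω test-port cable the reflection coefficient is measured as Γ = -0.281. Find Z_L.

Z_L ≈ 28.1 Ω

Z_L = Z_0·(1 + Γ)/(1 − Γ) = 50·(0.719)/(1.28)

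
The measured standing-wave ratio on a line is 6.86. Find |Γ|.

|Γ| = (S − 1)/(S + 1) = (6.86 − 1)/(6.86 + 1) = 5.86/7.86

|Γ| ≈ 0.746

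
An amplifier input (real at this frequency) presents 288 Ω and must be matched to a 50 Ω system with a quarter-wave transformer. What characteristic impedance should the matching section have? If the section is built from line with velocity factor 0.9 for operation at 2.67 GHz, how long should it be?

Z_qwt ≈ 120 Ω; length ≈ 2.53 cm

Z_qwt = √(Z_0·R_L) = √(50 × 288) = √14400
λ = 0.9·c/f = 0.101 m, so l = λ/4 = 0.0253 m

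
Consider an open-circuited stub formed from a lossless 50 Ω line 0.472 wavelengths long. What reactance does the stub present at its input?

βl = 2π × 0.472 = 170°
tan(βl) = -0.178
For an open-circuited stub, Z_in = −jZ_0·cot(βl) = −jZ_0/tan(βl)

X_in ≈ 281 Ω (inductive)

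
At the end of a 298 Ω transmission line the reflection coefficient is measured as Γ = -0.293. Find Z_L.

Z_L = Z_0·(1 + Γ)/(1 − Γ) = 298·(0.707)/(1.29)

Z_L ≈ 163 Ω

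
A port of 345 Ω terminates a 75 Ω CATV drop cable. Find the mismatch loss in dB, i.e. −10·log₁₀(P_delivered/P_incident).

mismatch loss ≈ 2.32 dB

Γ = (345 − 75)/(345 + 75) = 0.643
|Γ|² = 0.413, so P_del/P_inc = 1 − |Γ|² = 0.587
ML = −10·log₁₀(1 − |Γ|²)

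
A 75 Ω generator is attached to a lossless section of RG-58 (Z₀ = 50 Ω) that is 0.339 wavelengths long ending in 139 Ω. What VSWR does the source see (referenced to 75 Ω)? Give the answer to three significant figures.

βl = 2π × 0.339 = 122°
tan(βl) = -1.6
Z_in = Z_0·(Z_L + jZ_0·tanβl)/(Z_0 + jZ_L·tanβl) = 23.8 + j25.9 Ω
Γ_s = (Z_in − Z_s)/(Z_in + Z_s) = (-51.2 + j25.9)/(98.8 + j25.9), |Γ_s| = 0.562
VSWR = (1 + |Γ_s|)/(1 − |Γ_s|)

VSWR ≈ 3.56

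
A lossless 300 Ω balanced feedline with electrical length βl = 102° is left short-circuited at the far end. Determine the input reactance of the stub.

tan(βl) = -4.7
For a short-circuited stub, Z_in = jZ_0·tan(βl)

X_in ≈ -1410 Ω (capacitive)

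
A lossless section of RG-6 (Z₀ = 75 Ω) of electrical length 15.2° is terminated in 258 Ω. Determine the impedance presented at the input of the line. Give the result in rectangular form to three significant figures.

Z_in ≈ 148 − j118 Ω

tan(βl) = tan(15.2°) = 0.272
Z_in = Z_0·(Z_L + jZ_0·tanβl)/(Z_0 + jZ_L·tanβl)
     = 75·(258 + j20.4)/(75 + j70.1)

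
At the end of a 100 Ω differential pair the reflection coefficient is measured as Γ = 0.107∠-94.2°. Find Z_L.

Z_L = Z_0·(1 + Γ)/(1 − Γ) = 100·(0.992 − j0.107)/(1.01 + j0.107)

Z_L ≈ 96.2 − j20.8 Ω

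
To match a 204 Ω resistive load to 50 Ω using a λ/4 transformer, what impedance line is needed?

Z_qwt = √(Z_0·R_L) = √(50 × 204) = √10200

Z_qwt ≈ 101 Ω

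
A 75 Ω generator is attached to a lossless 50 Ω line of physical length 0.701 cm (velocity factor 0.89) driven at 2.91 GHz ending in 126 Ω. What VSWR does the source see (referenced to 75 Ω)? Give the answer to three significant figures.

VSWR ≈ 2.2

λ = v/f = 0.89·c / 2.91 GHz = 0.0918 m
βl = 2π·l/λ = 2π × 0.0764 = 27.5°
tan(βl) = 0.521
Z_in = Z_0·(Z_L + jZ_0·tanβl)/(Z_0 + jZ_L·tanβl) = 58.8 − j51.2 Ω
Γ_s = (Z_in − Z_s)/(Z_in + Z_s) = (-16.2 − j51.2)/(134 − j51.2), |Γ_s| = 0.375
VSWR = (1 + |Γ_s|)/(1 − |Γ_s|)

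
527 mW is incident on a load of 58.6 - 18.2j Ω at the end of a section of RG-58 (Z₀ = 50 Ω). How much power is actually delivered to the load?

P_delivered ≈ 509 mW

|Γ| = |(8.6 − j18.2)/(108.6 − j18.2)| = 0.183
|Γ|² = 0.0334
P_refl = |Γ|²·P_inc = 17.6 mW, P_del = (1 − |Γ|²)·P_inc = 509 mW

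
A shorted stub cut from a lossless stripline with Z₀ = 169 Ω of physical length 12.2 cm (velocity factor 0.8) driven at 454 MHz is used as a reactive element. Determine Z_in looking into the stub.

λ = v/f = 0.8·c / 454 MHz = 0.529 m
βl = 2π·l/λ = 2π × 0.231 = 83.1°
tan(βl) = 8.24
For a shorted stub, Z_in = jZ_0·tan(βl)

Z_in ≈ +j1390 Ω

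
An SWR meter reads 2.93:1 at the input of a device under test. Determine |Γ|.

|Γ| = (S − 1)/(S + 1) = (2.93 − 1)/(2.93 + 1) = 1.93/3.93

|Γ| ≈ 0.491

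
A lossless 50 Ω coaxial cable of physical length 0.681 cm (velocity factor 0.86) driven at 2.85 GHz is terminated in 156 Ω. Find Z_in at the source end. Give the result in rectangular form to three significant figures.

λ = v/f = 0.86·c / 2.85 GHz = 0.0905 m
βl = 2π·l/λ = 2π × 0.0752 = 27.1°
tan(βl) = tan(27.1°) = 0.511
Z_in = Z_0·(Z_L + jZ_0·tanβl)/(Z_0 + jZ_L·tanβl)
     = 50·(156 + j25.6)/(50 + j79.8)

Z_in ≈ 55.5 − j63 Ω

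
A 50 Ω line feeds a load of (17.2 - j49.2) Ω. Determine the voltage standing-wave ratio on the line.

Γ = (Z_L − Z_0)/(Z_L + Z_0) = (-32.8 − j49.2)/(67.2 − j49.2)
|Γ| = 59.1/83.3 = 0.71
VSWR = (1 + |Γ|)/(1 − |Γ|) = 1.71/0.29

VSWR ≈ 5.9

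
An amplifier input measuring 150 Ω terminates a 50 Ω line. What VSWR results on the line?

VSWR ≈ 3

For a purely resistive load, VSWR = R_L/Z_0 or Z_0/R_L (whichever > 1) = 150/50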